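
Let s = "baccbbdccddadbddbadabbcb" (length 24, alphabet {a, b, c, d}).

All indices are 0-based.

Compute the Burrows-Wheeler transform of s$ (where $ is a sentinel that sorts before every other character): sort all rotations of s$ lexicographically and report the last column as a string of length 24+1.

bdbbdc$dacbbdbcadcaddabcb

rank  rotation                   last
    0  $baccbbdccddadbddbadabbcb  b
    1  abbcb$baccbbdccddadbddbad  d
    2  accbbdccddadbddbadabbcb$b  b
    3  adabbcb$baccbbdccddadbddb  b
    4  adbddbadabbcb$baccbbdccdd  d
    5  b$baccbbdccddadbddbadabbc  c
    6  baccbbdccddadbddbadabbcb$  $
    7  badabbcb$baccbbdccddadbdd  d
    8  bbcb$baccbbdccddadbddbada  a
    9  bbdccddadbddbadabbcb$bacc  c
   10  bcb$baccbbdccddadbddbadab  b
   11  bdccddadbddbadabbcb$baccb  b
   12  bddbadabbcb$baccbbdccddad  d
   13  cb$baccbbdccddadbddbadabb  b
   14  cbbdccddadbddbadabbcb$bac  c
   15  ccbbdccddadbddbadabbcb$ba  a
   16  ccddadbddbadabbcb$baccbbd  d
   17  cddadbddbadabbcb$baccbbdc  c
   18  dabbcb$baccbbdccddadbddba  a
   19  dadbddbadabbcb$baccbbdccd  d
   20  dbadabbcb$baccbbdccddadbd  d
   21  dbddbadabbcb$baccbbdccdda  a
   22  dccddadbddbadabbcb$baccbb  b
   23  ddadbddbadabbcb$baccbbdcc  c
   24  ddbadabbcb$baccbbdccddadb  b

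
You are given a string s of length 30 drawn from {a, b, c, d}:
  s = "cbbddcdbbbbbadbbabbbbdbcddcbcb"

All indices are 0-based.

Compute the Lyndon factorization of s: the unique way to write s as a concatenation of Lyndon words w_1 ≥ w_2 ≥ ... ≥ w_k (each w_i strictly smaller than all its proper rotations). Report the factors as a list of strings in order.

["c", "bbddcd", "b", "b", "b", "b", "b", "adbb", "abbbbdbcddcbcb"]

emit factor 1: 'c' (i=0, period=1)
emit factor 2: 'bbddcd' (i=1, period=6)
emit factor 3: 'b' (i=7, period=1)
emit factor 4: 'b' (i=8, period=1)
emit factor 5: 'b' (i=9, period=1)
emit factor 6: 'b' (i=10, period=1)
emit factor 7: 'b' (i=11, period=1)
emit factor 8: 'adbb' (i=12, period=4)
emit factor 9: 'abbbbdbcddcbcb' (i=16, period=14)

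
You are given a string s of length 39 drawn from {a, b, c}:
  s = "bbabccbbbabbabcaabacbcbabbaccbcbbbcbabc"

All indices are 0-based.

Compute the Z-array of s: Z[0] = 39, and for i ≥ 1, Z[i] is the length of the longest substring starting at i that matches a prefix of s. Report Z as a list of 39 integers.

[39, 1, 0, 1, 0, 0, 2, 4, 1, 0, 5, 1, 0, 1, 0, 0, 0, 1, 0, 0, 1, 0, 1, 0, 3, 1, 0, 0, 0, 1, 0, 2, 2, 1, 0, 1, 0, 1, 0]

Z[0]=39
i=1: fresh scan; Z[1]=1 grow→box=[1,2)
i=2: fresh scan; Z[2]=0
i=3: fresh scan; Z[3]=1 grow→box=[3,4)
i=4: fresh scan; Z[4]=0
i=5: fresh scan; Z[5]=0
i=6: fresh scan; Z[6]=2 grow→box=[6,8)
i=7: min(r-i=1, Z[1]=1)=1; Z[7]=4 grow→box=[7,11)
i=8: min(r-i=3, Z[1]=1)=1; Z[8]=1
i=9: min(r-i=2, Z[2]=0)=0; Z[9]=0
i=10: min(r-i=1, Z[3]=1)=1; Z[10]=5 grow→box=[10,15)
i=11: min(r-i=4, Z[1]=1)=1; Z[11]=1
i=12: min(r-i=3, Z[2]=0)=0; Z[12]=0
i=13: min(r-i=2, Z[3]=1)=1; Z[13]=1
i=14: min(r-i=1, Z[4]=0)=0; Z[14]=0
i=15: fresh scan; Z[15]=0
i=16: fresh scan; Z[16]=0
i=17: fresh scan; Z[17]=1 grow→box=[17,18)
i=18: fresh scan; Z[18]=0
i=19: fresh scan; Z[19]=0
i=20: fresh scan; Z[20]=1 grow→box=[20,21)
i=21: fresh scan; Z[21]=0
i=22: fresh scan; Z[22]=1 grow→box=[22,23)
i=23: fresh scan; Z[23]=0
i=24: fresh scan; Z[24]=3 grow→box=[24,27)
i=25: min(r-i=2, Z[1]=1)=1; Z[25]=1
i=26: min(r-i=1, Z[2]=0)=0; Z[26]=0
i=27: fresh scan; Z[27]=0
i=28: fresh scan; Z[28]=0
i=29: fresh scan; Z[29]=1 grow→box=[29,30)
i=30: fresh scan; Z[30]=0
i=31: fresh scan; Z[31]=2 grow→box=[31,33)
i=32: min(r-i=1, Z[1]=1)=1; Z[32]=2 grow→box=[32,34)
i=33: min(r-i=1, Z[1]=1)=1; Z[33]=1
i=34: fresh scan; Z[34]=0
i=35: fresh scan; Z[35]=1 grow→box=[35,36)
i=36: fresh scan; Z[36]=0
i=37: fresh scan; Z[37]=1 grow→box=[37,38)
i=38: fresh scan; Z[38]=0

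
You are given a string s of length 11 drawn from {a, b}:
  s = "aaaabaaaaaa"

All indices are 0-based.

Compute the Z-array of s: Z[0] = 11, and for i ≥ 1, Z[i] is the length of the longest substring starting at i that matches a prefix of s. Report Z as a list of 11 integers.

Z[0]=11
i=1: fresh scan; Z[1]=3 extend→box=[1,4)
i=2: min(r-i=2, Z[1]=3)=2; Z[2]=2
i=3: min(r-i=1, Z[2]=2)=1; Z[3]=1
i=4: fresh scan; Z[4]=0
i=5: fresh scan; Z[5]=4 extend→box=[5,9)
i=6: min(r-i=3, Z[1]=3)=3; Z[6]=4 extend→box=[6,10)
i=7: min(r-i=3, Z[1]=3)=3; Z[7]=4 extend→box=[7,11)
i=8: min(r-i=3, Z[1]=3)=3; Z[8]=3
i=9: min(r-i=2, Z[2]=2)=2; Z[9]=2
i=10: min(r-i=1, Z[3]=1)=1; Z[10]=1

[11, 3, 2, 1, 0, 4, 4, 4, 3, 2, 1]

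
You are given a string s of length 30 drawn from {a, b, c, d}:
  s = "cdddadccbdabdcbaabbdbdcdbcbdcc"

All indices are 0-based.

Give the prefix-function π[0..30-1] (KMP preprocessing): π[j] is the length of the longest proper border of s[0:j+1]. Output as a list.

[0, 0, 0, 0, 0, 0, 1, 1, 0, 0, 0, 0, 0, 1, 0, 0, 0, 0, 0, 0, 0, 0, 1, 2, 0, 1, 0, 0, 1, 1]

π[0] = 0
j=1 s[j]='d': π[1]=0 (border '')
j=2 s[j]='d': π[2]=0 (border '')
j=3 s[j]='d': π[3]=0 (border '')
j=4 s[j]='a': π[4]=0 (border '')
j=5 s[j]='d': π[5]=0 (border '')
j=6 s[j]='c': π[6]=1 (border 'c')
j=7 s[j]='c': k: 1→0; π[7]=1 (border 'c')
j=8 s[j]='b': k: 1→0; π[8]=0 (border '')
j=9 s[j]='d': π[9]=0 (border '')
j=10 s[j]='a': π[10]=0 (border '')
j=11 s[j]='b': π[11]=0 (border '')
j=12 s[j]='d': π[12]=0 (border '')
j=13 s[j]='c': π[13]=1 (border 'c')
j=14 s[j]='b': k: 1→0; π[14]=0 (border '')
j=15 s[j]='a': π[15]=0 (border '')
j=16 s[j]='a': π[16]=0 (border '')
j=17 s[j]='b': π[17]=0 (border '')
j=18 s[j]='b': π[18]=0 (border '')
j=19 s[j]='d': π[19]=0 (border '')
j=20 s[j]='b': π[20]=0 (border '')
j=21 s[j]='d': π[21]=0 (border '')
j=22 s[j]='c': π[22]=1 (border 'c')
j=23 s[j]='d': π[23]=2 (border 'cd')
j=24 s[j]='b': k: 2→0; π[24]=0 (border '')
j=25 s[j]='c': π[25]=1 (border 'c')
j=26 s[j]='b': k: 1→0; π[26]=0 (border '')
j=27 s[j]='d': π[27]=0 (border '')
j=28 s[j]='c': π[28]=1 (border 'c')
j=29 s[j]='c': k: 1→0; π[29]=1 (border 'c')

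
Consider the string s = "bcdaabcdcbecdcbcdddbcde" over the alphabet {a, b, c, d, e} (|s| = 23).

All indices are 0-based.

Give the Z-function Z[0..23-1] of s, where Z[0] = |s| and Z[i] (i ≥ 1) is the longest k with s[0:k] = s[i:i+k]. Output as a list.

[23, 0, 0, 0, 0, 3, 0, 0, 0, 1, 0, 0, 0, 0, 3, 0, 0, 0, 0, 3, 0, 0, 0]

Z[0]=23
i=1: fresh scan; Z[1]=0
i=2: fresh scan; Z[2]=0
i=3: fresh scan; Z[3]=0
i=4: fresh scan; Z[4]=0
i=5: fresh scan; Z[5]=3 scan→box=[5,8)
i=6: min(r-i=2, Z[1]=0)=0; Z[6]=0
i=7: min(r-i=1, Z[2]=0)=0; Z[7]=0
i=8: fresh scan; Z[8]=0
i=9: fresh scan; Z[9]=1 scan→box=[9,10)
i=10: fresh scan; Z[10]=0
i=11: fresh scan; Z[11]=0
i=12: fresh scan; Z[12]=0
i=13: fresh scan; Z[13]=0
i=14: fresh scan; Z[14]=3 scan→box=[14,17)
i=15: min(r-i=2, Z[1]=0)=0; Z[15]=0
i=16: min(r-i=1, Z[2]=0)=0; Z[16]=0
i=17: fresh scan; Z[17]=0
i=18: fresh scan; Z[18]=0
i=19: fresh scan; Z[19]=3 scan→box=[19,22)
i=20: min(r-i=2, Z[1]=0)=0; Z[20]=0
i=21: min(r-i=1, Z[2]=0)=0; Z[21]=0
i=22: fresh scan; Z[22]=0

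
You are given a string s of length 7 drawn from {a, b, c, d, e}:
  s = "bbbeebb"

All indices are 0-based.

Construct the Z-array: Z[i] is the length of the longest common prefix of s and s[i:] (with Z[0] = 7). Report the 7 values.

[7, 2, 1, 0, 0, 2, 1]

Z[0]=7
i=1: outside box; Z[1]=2 grow→box=[1,3)
i=2: min(r-i=1, Z[1]=2)=1; Z[2]=1
i=3: outside box; Z[3]=0
i=4: outside box; Z[4]=0
i=5: outside box; Z[5]=2 grow→box=[5,7)
i=6: min(r-i=1, Z[1]=2)=1; Z[6]=1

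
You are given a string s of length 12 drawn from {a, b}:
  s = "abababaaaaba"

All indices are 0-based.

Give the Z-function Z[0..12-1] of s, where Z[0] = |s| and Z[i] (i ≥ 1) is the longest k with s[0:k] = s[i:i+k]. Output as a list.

Z[0]=12
i=1: fresh scan; Z[1]=0
i=2: fresh scan; Z[2]=5 extend→box=[2,7)
i=3: min(r-i=4, Z[1]=0)=0; Z[3]=0
i=4: min(r-i=3, Z[2]=5)=3; Z[4]=3
i=5: min(r-i=2, Z[3]=0)=0; Z[5]=0
i=6: min(r-i=1, Z[4]=3)=1; Z[6]=1
i=7: fresh scan; Z[7]=1 extend→box=[7,8)
i=8: fresh scan; Z[8]=1 extend→box=[8,9)
i=9: fresh scan; Z[9]=3 extend→box=[9,12)
i=10: min(r-i=2, Z[1]=0)=0; Z[10]=0
i=11: min(r-i=1, Z[2]=5)=1; Z[11]=1

[12, 0, 5, 0, 3, 0, 1, 1, 1, 3, 0, 1]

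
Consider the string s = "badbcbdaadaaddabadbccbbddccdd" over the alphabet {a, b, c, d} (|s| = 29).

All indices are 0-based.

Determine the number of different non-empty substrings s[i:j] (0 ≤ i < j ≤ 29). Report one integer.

387

rank→(start, suffix):
  0 → (7, 'aadaaddabadbccbbddccdd')
  1 → (10, 'aaddabadbccbbddccdd')
  2 → (14, 'abadbccbbddccdd')
  3 → (8, 'adaaddabadbccbbddccdd')
  4 → (1, 'adbcbdaadaaddabadbccbbddccdd')
  5 → (16, 'adbccbbddccdd')
  6 → (11, 'addabadbccbbddccdd')
  7 → (0, 'badbcbdaadaaddabadbccbbddccdd')
  8 → (15, 'badbccbbddccdd')
  9 → (21, 'bbddccdd')
  10 → (3, 'bcbdaadaaddabadbccbbddccdd')
  11 → (18, 'bccbbddccdd')
  12 → (5, 'bdaadaaddabadbccbbddccdd')
  13 → (22, 'bddccdd')
  14 → (20, 'cbbddccdd')
  15 → (4, 'cbdaadaaddabadbccbbddccdd')
  16 → (19, 'ccbbddccdd')
  17 → (25, 'ccdd')
  18 → (26, 'cdd')
  19 → (28, 'd')
  20 → (6, 'daadaaddabadbccbbddccdd')
  21 → (9, 'daaddabadbccbbddccdd')
  22 → (13, 'dabadbccbbddccdd')
  23 → (2, 'dbcbdaadaaddabadbccbbddccdd')
  24 → (17, 'dbccbbddccdd')
  25 → (24, 'dccdd')
  26 → (27, 'dd')
  27 → (12, 'ddabadbccbbddccdd')
  28 → (23, 'ddccdd')

SA = [7, 10, 14, 8, 1, 16, 11, 0, 15, 21, 3, 18, 5, 22, 20, 4, 19, 25, 26, 28, 6, 9, 13, 2, 17, 24, 27, 12, 23]
[i] adj suffixes → lcp
  [1] 7/10 → 3 ('aad')
  [2] 10/14 → 1 ('a')
  [3] 14/8 → 1 ('a')
  [4] 8/1 → 2 ('ad')
  [5] 1/16 → 4 ('adbc')
  [6] 16/11 → 2 ('ad')
  [7] 11/0 → 0 ('')
  [8] 0/15 → 5 ('badbc')
  [9] 15/21 → 1 ('b')
  [10] 21/3 → 1 ('b')
  [11] 3/18 → 2 ('bc')
  [12] 18/5 → 1 ('b')
  [13] 5/22 → 2 ('bd')
  [14] 22/20 → 0 ('')
  [15] 20/4 → 2 ('cb')
  [16] 4/19 → 1 ('c')
  [17] 19/25 → 2 ('cc')
  [18] 25/26 → 1 ('c')
  [19] 26/28 → 0 ('')
  [20] 28/6 → 1 ('d')
  [21] 6/9 → 4 ('daad')
  [22] 9/13 → 2 ('da')
  [23] 13/2 → 1 ('d')
  [24] 2/17 → 3 ('dbc')
  [25] 17/24 → 1 ('d')
  [26] 24/27 → 1 ('d')
  [27] 27/12 → 2 ('dd')
  [28] 12/23 → 2 ('dd')

n(n+1)/2 = 29·30/2 = 435
Σ LCP = 0 + 3 + 1 + 1 + 2 + 4 + 2 + 0 + 5 + 1 + 1 + 2 + 1 + 2 + 0 + 2 + 1 + 2 + 1 + 0 + 1 + 4 + 2 + 1 + 3 + 1 + 1 + 2 + 2 = 48
distinct = 435 − 48 = 387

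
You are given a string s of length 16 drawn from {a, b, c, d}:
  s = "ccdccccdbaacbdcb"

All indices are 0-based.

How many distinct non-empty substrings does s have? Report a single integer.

sorted suffixes:
  #0 SA[0]=9  'aacbdcb'
  #1 SA[1]=10  'acbdcb'
  #2 SA[2]=15  'b'
  #3 SA[3]=8  'baacbdcb'
  #4 SA[4]=12  'bdcb'
  #5 SA[5]=14  'cb'
  #6 SA[6]=11  'cbdcb'
  #7 SA[7]=3  'ccccdbaacbdcb'
  #8 SA[8]=4  'cccdbaacbdcb'
  #9 SA[9]=5  'ccdbaacbdcb'
  #10 SA[10]=0  'ccdccccdbaacbdcb'
  #11 SA[11]=6  'cdbaacbdcb'
  #12 SA[12]=1  'cdccccdbaacbdcb'
  #13 SA[13]=7  'dbaacbdcb'
  #14 SA[14]=13  'dcb'
  #15 SA[15]=2  'dccccdbaacbdcb'

SA = [9, 10, 15, 8, 12, 14, 11, 3, 4, 5, 0, 6, 1, 7, 13, 2]
i: (SA[i-1],SA[i]) lcp shared
  1: (9,10) 1 'a'
  2: (10,15) 0 ''
  3: (15,8) 1 'b'
  4: (8,12) 1 'b'
  5: (12,14) 0 ''
  6: (14,11) 2 'cb'
  7: (11,3) 1 'c'
  8: (3,4) 3 'ccc'
  9: (4,5) 2 'cc'
  10: (5,0) 3 'ccd'
  11: (0,6) 1 'c'
  12: (6,1) 2 'cd'
  13: (1,7) 0 ''
  14: (7,13) 1 'd'
  15: (13,2) 2 'dc'

n(n+1)/2 = 16·17/2 = 136
Σ LCP = 0 + 1 + 0 + 1 + 1 + 0 + 2 + 1 + 3 + 2 + 3 + 1 + 2 + 0 + 1 + 2 = 20
distinct = 136 − 20 = 116

116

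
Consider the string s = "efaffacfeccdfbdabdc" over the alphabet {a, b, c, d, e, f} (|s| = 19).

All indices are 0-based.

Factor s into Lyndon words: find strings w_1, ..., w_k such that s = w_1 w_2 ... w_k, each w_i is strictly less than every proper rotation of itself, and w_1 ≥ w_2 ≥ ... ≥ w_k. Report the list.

emit factor 1: 'ef' (i=0, period=2)
emit factor 2: 'aff' (i=2, period=3)
emit factor 3: 'acfeccdfbd' (i=5, period=10)
emit factor 4: 'abdc' (i=15, period=4)

["ef", "aff", "acfeccdfbd", "abdc"]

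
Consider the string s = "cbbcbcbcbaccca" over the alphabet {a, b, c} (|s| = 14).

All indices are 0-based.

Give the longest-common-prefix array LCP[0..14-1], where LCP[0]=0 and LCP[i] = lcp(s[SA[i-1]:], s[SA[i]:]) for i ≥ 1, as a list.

[0, 1, 0, 1, 1, 3, 5, 0, 1, 2, 2, 4, 1, 2]

sorted suffixes:
  #0 SA[0]=13  'a'
  #1 SA[1]=9  'accca'
  #2 SA[2]=8  'baccca'
  #3 SA[3]=1  'bbcbcbcbaccca'
  #4 SA[4]=6  'bcbaccca'
  #5 SA[5]=4  'bcbcbaccca'
  #6 SA[6]=2  'bcbcbcbaccca'
  #7 SA[7]=12  'ca'
  #8 SA[8]=7  'cbaccca'
  #9 SA[9]=0  'cbbcbcbcbaccca'
  #10 SA[10]=5  'cbcbaccca'
  #11 SA[11]=3  'cbcbcbaccca'
  #12 SA[12]=11  'cca'
  #13 SA[13]=10  'ccca'

SA = [13, 9, 8, 1, 6, 4, 2, 12, 7, 0, 5, 3, 11, 10]
[i] adj suffixes → lcp
  [1] 13/9 → 1 ('a')
  [2] 9/8 → 0 ('')
  [3] 8/1 → 1 ('b')
  [4] 1/6 → 1 ('b')
  [5] 6/4 → 3 ('bcb')
  [6] 4/2 → 5 ('bcbcb')
  [7] 2/12 → 0 ('')
  [8] 12/7 → 1 ('c')
  [9] 7/0 → 2 ('cb')
  [10] 0/5 → 2 ('cb')
  [11] 5/3 → 4 ('cbcb')
  [12] 3/11 → 1 ('c')
  [13] 11/10 → 2 ('cc')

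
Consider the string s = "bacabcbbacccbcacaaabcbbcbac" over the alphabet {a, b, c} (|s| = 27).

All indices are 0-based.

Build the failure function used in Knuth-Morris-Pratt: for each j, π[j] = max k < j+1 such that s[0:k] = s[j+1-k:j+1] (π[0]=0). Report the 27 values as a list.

π[0] = 0
j=1 s[j]='a': π[1]=0 (border '')
j=2 s[j]='c': π[2]=0 (border '')
j=3 s[j]='a': π[3]=0 (border '')
j=4 s[j]='b': π[4]=1 (border 'b')
j=5 s[j]='c': k: 1→0; π[5]=0 (border '')
j=6 s[j]='b': π[6]=1 (border 'b')
j=7 s[j]='b': k: 1→0; π[7]=1 (border 'b')
j=8 s[j]='a': π[8]=2 (border 'ba')
j=9 s[j]='c': π[9]=3 (border 'bac')
j=10 s[j]='c': k: 3→0; π[10]=0 (border '')
j=11 s[j]='c': π[11]=0 (border '')
j=12 s[j]='b': π[12]=1 (border 'b')
j=13 s[j]='c': k: 1→0; π[13]=0 (border '')
j=14 s[j]='a': π[14]=0 (border '')
j=15 s[j]='c': π[15]=0 (border '')
j=16 s[j]='a': π[16]=0 (border '')
j=17 s[j]='a': π[17]=0 (border '')
j=18 s[j]='a': π[18]=0 (border '')
j=19 s[j]='b': π[19]=1 (border 'b')
j=20 s[j]='c': k: 1→0; π[20]=0 (border '')
j=21 s[j]='b': π[21]=1 (border 'b')
j=22 s[j]='b': k: 1→0; π[22]=1 (border 'b')
j=23 s[j]='c': k: 1→0; π[23]=0 (border '')
j=24 s[j]='b': π[24]=1 (border 'b')
j=25 s[j]='a': π[25]=2 (border 'ba')
j=26 s[j]='c': π[26]=3 (border 'bac')

[0, 0, 0, 0, 1, 0, 1, 1, 2, 3, 0, 0, 1, 0, 0, 0, 0, 0, 0, 1, 0, 1, 1, 0, 1, 2, 3]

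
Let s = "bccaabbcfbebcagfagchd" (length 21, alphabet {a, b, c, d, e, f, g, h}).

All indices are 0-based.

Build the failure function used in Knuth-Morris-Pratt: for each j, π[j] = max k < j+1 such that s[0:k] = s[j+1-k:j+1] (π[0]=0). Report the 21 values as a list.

π[0] = 0
j=1 s[j]='c': π[1]=0 (border '')
j=2 s[j]='c': π[2]=0 (border '')
j=3 s[j]='a': π[3]=0 (border '')
j=4 s[j]='a': π[4]=0 (border '')
j=5 s[j]='b': π[5]=1 (border 'b')
j=6 s[j]='b': k: 1→0; π[6]=1 (border 'b')
j=7 s[j]='c': π[7]=2 (border 'bc')
j=8 s[j]='f': k: 2→0; π[8]=0 (border '')
j=9 s[j]='b': π[9]=1 (border 'b')
j=10 s[j]='e': k: 1→0; π[10]=0 (border '')
j=11 s[j]='b': π[11]=1 (border 'b')
j=12 s[j]='c': π[12]=2 (border 'bc')
j=13 s[j]='a': k: 2→0; π[13]=0 (border '')
j=14 s[j]='g': π[14]=0 (border '')
j=15 s[j]='f': π[15]=0 (border '')
j=16 s[j]='a': π[16]=0 (border '')
j=17 s[j]='g': π[17]=0 (border '')
j=18 s[j]='c': π[18]=0 (border '')
j=19 s[j]='h': π[19]=0 (border '')
j=20 s[j]='d': π[20]=0 (border '')

[0, 0, 0, 0, 0, 1, 1, 2, 0, 1, 0, 1, 2, 0, 0, 0, 0, 0, 0, 0, 0]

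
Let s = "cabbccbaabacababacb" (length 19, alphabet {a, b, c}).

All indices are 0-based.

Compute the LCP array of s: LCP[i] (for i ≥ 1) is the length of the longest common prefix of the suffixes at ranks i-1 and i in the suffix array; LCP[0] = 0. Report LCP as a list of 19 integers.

[0, 1, 3, 4, 2, 1, 2, 0, 1, 2, 2, 3, 1, 1, 0, 3, 1, 2, 1]

rank→(start, suffix):
  0 → (7, 'aabacababacb')
  1 → (12, 'ababacb')
  2 → (8, 'abacababacb')
  3 → (14, 'abacb')
  4 → (1, 'abbccbaabacababacb')
  5 → (10, 'acababacb')
  6 → (16, 'acb')
  7 → (18, 'b')
  8 → (6, 'baabacababacb')
  9 → (13, 'babacb')
  10 → (9, 'bacababacb')
  11 → (15, 'bacb')
  12 → (2, 'bbccbaabacababacb')
  13 → (3, 'bccbaabacababacb')
  14 → (11, 'cababacb')
  15 → (0, 'cabbccbaabacababacb')
  16 → (17, 'cb')
  17 → (5, 'cbaabacababacb')
  18 → (4, 'ccbaabacababacb')

SA = [7, 12, 8, 14, 1, 10, 16, 18, 6, 13, 9, 15, 2, 3, 11, 0, 17, 5, 4]
[i] adj suffixes → lcp
  [1] 7/12 → 1 ('a')
  [2] 12/8 → 3 ('aba')
  [3] 8/14 → 4 ('abac')
  [4] 14/1 → 2 ('ab')
  [5] 1/10 → 1 ('a')
  [6] 10/16 → 2 ('ac')
  [7] 16/18 → 0 ('')
  [8] 18/6 → 1 ('b')
  [9] 6/13 → 2 ('ba')
  [10] 13/9 → 2 ('ba')
  [11] 9/15 → 3 ('bac')
  [12] 15/2 → 1 ('b')
  [13] 2/3 → 1 ('b')
  [14] 3/11 → 0 ('')
  [15] 11/0 → 3 ('cab')
  [16] 0/17 → 1 ('c')
  [17] 17/5 → 2 ('cb')
  [18] 5/4 → 1 ('c')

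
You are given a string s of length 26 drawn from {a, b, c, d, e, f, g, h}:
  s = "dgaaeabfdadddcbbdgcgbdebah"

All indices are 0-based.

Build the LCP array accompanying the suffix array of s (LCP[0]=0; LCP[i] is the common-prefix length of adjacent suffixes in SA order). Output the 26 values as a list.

[0, 1, 1, 1, 1, 0, 1, 1, 2, 1, 0, 1, 0, 1, 1, 2, 1, 1, 2, 0, 1, 0, 0, 1, 1, 0]

rank | idx | suffix
   0 |   2 | aaeabfdadddcbbdgcgbdebah
   1 |   5 | abfdadddcbbdgcgbdebah
   2 |   9 | adddcbbdgcgbdebah
   3 |   3 | aeabfdadddcbbdgcgbdebah
   4 |  24 | ah
   5 |  23 | bah
   6 |  14 | bbdgcgbdebah
   7 |  20 | bdebah
   8 |  15 | bdgcgbdebah
   9 |   6 | bfdadddcbbdgcgbdebah
  10 |  13 | cbbdgcgbdebah
  11 |  18 | cgbdebah
  12 |   8 | dadddcbbdgcgbdebah
  13 |  12 | dcbbdgcgbdebah
  14 |  11 | ddcbbdgcgbdebah
  15 |  10 | dddcbbdgcgbdebah
  16 |  21 | debah
  17 |   0 | dgaaeabfdadddcbbdgcgbdebah
  18 |  16 | dgcgbdebah
  19 |   4 | eabfdadddcbbdgcgbdebah
  20 |  22 | ebah
  21 |   7 | fdadddcbbdgcgbdebah
  22 |   1 | gaaeabfdadddcbbdgcgbdebah
  23 |  19 | gbdebah
  24 |  17 | gcgbdebah
  25 |  25 | h

SA = [2, 5, 9, 3, 24, 23, 14, 20, 15, 6, 13, 18, 8, 12, 11, 10, 21, 0, 16, 4, 22, 7, 1, 19, 17, 25]
rank  pair      lcp
   1  s[2:],s[5:]  1  'a'
   2  s[5:],s[9:]  1  'a'
   3  s[9:],s[3:]  1  'a'
   4  s[3:],s[24:]  1  'a'
   5  s[24:],s[23:]  0  ''
   6  s[23:],s[14:]  1  'b'
   7  s[14:],s[20:]  1  'b'
   8  s[20:],s[15:]  2  'bd'
   9  s[15:],s[6:]  1  'b'
  10  s[6:],s[13:]  0  ''
  11  s[13:],s[18:]  1  'c'
  12  s[18:],s[8:]  0  ''
  13  s[8:],s[12:]  1  'd'
  14  s[12:],s[11:]  1  'd'
  15  s[11:],s[10:]  2  'dd'
  16  s[10:],s[21:]  1  'd'
  17  s[21:],s[0:]  1  'd'
  18  s[0:],s[16:]  2  'dg'
  19  s[16:],s[4:]  0  ''
  20  s[4:],s[22:]  1  'e'
  21  s[22:],s[7:]  0  ''
  22  s[7:],s[1:]  0  ''
  23  s[1:],s[19:]  1  'g'
  24  s[19:],s[17:]  1  'g'
  25  s[17:],s[25:]  0  ''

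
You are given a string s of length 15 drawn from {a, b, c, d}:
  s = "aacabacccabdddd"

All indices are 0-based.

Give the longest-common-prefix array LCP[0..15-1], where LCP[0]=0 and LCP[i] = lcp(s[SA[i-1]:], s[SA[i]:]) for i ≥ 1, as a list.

[0, 1, 2, 1, 2, 0, 1, 0, 3, 1, 2, 0, 1, 2, 3]

rank→(start, suffix):
  0 → (0, 'aacabacccabdddd')
  1 → (3, 'abacccabdddd')
  2 → (9, 'abdddd')
  3 → (1, 'acabacccabdddd')
  4 → (5, 'acccabdddd')
  5 → (4, 'bacccabdddd')
  6 → (10, 'bdddd')
  7 → (2, 'cabacccabdddd')
  8 → (8, 'cabdddd')
  9 → (7, 'ccabdddd')
  10 → (6, 'cccabdddd')
  11 → (14, 'd')
  12 → (13, 'dd')
  13 → (12, 'ddd')
  14 → (11, 'dddd')

SA = [0, 3, 9, 1, 5, 4, 10, 2, 8, 7, 6, 14, 13, 12, 11]
i: (SA[i-1],SA[i]) lcp shared
  1: (0,3) 1 'a'
  2: (3,9) 2 'ab'
  3: (9,1) 1 'a'
  4: (1,5) 2 'ac'
  5: (5,4) 0 ''
  6: (4,10) 1 'b'
  7: (10,2) 0 ''
  8: (2,8) 3 'cab'
  9: (8,7) 1 'c'
  10: (7,6) 2 'cc'
  11: (6,14) 0 ''
  12: (14,13) 1 'd'
  13: (13,12) 2 'dd'
  14: (12,11) 3 'ddd'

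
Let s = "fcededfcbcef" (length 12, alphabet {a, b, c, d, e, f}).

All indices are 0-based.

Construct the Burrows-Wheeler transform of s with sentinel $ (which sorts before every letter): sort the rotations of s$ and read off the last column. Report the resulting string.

rank  rotation       last
    0  $fcededfcbcef  f
    1  bcef$fcededfc  c
    2  cbcef$fcededf  f
    3  cededfcbcef$f  f
    4  cef$fcededfcb  b
    5  dedfcbcef$fce  e
    6  dfcbcef$fcede  e
    7  ededfcbcef$fc  c
    8  edfcbcef$fced  d
    9  ef$fcededfcbc  c
   10  f$fcededfcbce  e
   11  fcbcef$fceded  d
   12  fcededfcbcef$  $

fcffbeecdced$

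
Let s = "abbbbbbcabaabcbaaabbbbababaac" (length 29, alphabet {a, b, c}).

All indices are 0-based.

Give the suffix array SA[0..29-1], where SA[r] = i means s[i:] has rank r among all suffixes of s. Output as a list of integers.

[15, 16, 10, 26, 8, 24, 22, 17, 0, 11, 27, 14, 9, 25, 23, 21, 20, 19, 18, 1, 2, 3, 4, 5, 6, 12, 28, 7, 13]

rank→(start, suffix):
  0 → (15, 'aaabbbbababaac')
  1 → (16, 'aabbbbababaac')
  2 → (10, 'aabcbaaabbbbababaac')
  3 → (26, 'aac')
  4 → (8, 'abaabcbaaabbbbababaac')
  5 → (24, 'abaac')
  6 → (22, 'ababaac')
  7 → (17, 'abbbbababaac')
  8 → (0, 'abbbbbbcabaabcbaaabbbbababaac')
  9 → (11, 'abcbaaabbbbababaac')
  10 → (27, 'ac')
  11 → (14, 'baaabbbbababaac')
  12 → (9, 'baabcbaaabbbbababaac')
  13 → (25, 'baac')
  14 → (23, 'babaac')
  15 → (21, 'bababaac')
  16 → (20, 'bbababaac')
  17 → (19, 'bbbababaac')
  18 → (18, 'bbbbababaac')
  19 → (1, 'bbbbbbcabaabcbaaabbbbababaac')
  20 → (2, 'bbbbbcabaabcbaaabbbbababaac')
  21 → (3, 'bbbbcabaabcbaaabbbbababaac')
  22 → (4, 'bbbcabaabcbaaabbbbababaac')
  23 → (5, 'bbcabaabcbaaabbbbababaac')
  24 → (6, 'bcabaabcbaaabbbbababaac')
  25 → (12, 'bcbaaabbbbababaac')
  26 → (28, 'c')
  27 → (7, 'cabaabcbaaabbbbababaac')
  28 → (13, 'cbaaabbbbababaac')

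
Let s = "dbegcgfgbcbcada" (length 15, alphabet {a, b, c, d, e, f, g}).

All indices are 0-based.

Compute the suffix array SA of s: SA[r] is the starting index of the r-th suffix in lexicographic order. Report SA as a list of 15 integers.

rank→(start, suffix):
  0 → (14, 'a')
  1 → (12, 'ada')
  2 → (10, 'bcada')
  3 → (8, 'bcbcada')
  4 → (1, 'begcgfgbcbcada')
  5 → (11, 'cada')
  6 → (9, 'cbcada')
  7 → (4, 'cgfgbcbcada')
  8 → (13, 'da')
  9 → (0, 'dbegcgfgbcbcada')
  10 → (2, 'egcgfgbcbcada')
  11 → (6, 'fgbcbcada')
  12 → (7, 'gbcbcada')
  13 → (3, 'gcgfgbcbcada')
  14 → (5, 'gfgbcbcada')

[14, 12, 10, 8, 1, 11, 9, 4, 13, 0, 2, 6, 7, 3, 5]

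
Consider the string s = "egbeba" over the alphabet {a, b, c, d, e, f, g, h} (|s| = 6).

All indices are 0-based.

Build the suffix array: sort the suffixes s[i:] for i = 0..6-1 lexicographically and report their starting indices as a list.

sorted suffixes:
  #0 SA[0]=5  'a'
  #1 SA[1]=4  'ba'
  #2 SA[2]=2  'beba'
  #3 SA[3]=3  'eba'
  #4 SA[4]=0  'egbeba'
  #5 SA[5]=1  'gbeba'

[5, 4, 2, 3, 0, 1]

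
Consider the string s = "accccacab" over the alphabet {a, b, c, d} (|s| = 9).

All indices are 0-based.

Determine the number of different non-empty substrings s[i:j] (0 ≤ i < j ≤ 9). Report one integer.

rank→(start, suffix):
  0 → (7, 'ab')
  1 → (5, 'acab')
  2 → (0, 'accccacab')
  3 → (8, 'b')
  4 → (6, 'cab')
  5 → (4, 'cacab')
  6 → (3, 'ccacab')
  7 → (2, 'cccacab')
  8 → (1, 'ccccacab')

SA = [7, 5, 0, 8, 6, 4, 3, 2, 1]
[i] adj suffixes → lcp
  [1] 7/5 → 1 ('a')
  [2] 5/0 → 2 ('ac')
  [3] 0/8 → 0 ('')
  [4] 8/6 → 0 ('')
  [5] 6/4 → 2 ('ca')
  [6] 4/3 → 1 ('c')
  [7] 3/2 → 2 ('cc')
  [8] 2/1 → 3 ('ccc')

n(n+1)/2 = 9·10/2 = 45
Σ LCP = 0 + 1 + 2 + 0 + 0 + 2 + 1 + 2 + 3 = 11
distinct = 45 − 11 = 34

34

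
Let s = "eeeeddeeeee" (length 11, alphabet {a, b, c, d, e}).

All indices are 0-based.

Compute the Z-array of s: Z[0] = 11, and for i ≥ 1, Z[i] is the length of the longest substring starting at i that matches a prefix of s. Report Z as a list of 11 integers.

Z[0]=11
i=1: i≥r, start 0; Z[1]=3 scan→box=[1,4)
i=2: min(r-i=2, Z[1]=3)=2; Z[2]=2
i=3: min(r-i=1, Z[2]=2)=1; Z[3]=1
i=4: i≥r, start 0; Z[4]=0
i=5: i≥r, start 0; Z[5]=0
i=6: i≥r, start 0; Z[6]=4 scan→box=[6,10)
i=7: min(r-i=3, Z[1]=3)=3; Z[7]=4 scan→box=[7,11)
i=8: min(r-i=3, Z[1]=3)=3; Z[8]=3
i=9: min(r-i=2, Z[2]=2)=2; Z[9]=2
i=10: min(r-i=1, Z[3]=1)=1; Z[10]=1

[11, 3, 2, 1, 0, 0, 4, 4, 3, 2, 1]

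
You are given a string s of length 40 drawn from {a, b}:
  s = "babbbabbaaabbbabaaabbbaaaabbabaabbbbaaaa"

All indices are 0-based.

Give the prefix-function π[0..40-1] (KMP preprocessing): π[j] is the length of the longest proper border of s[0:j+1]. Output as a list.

[0, 0, 1, 1, 1, 2, 3, 4, 2, 0, 0, 1, 1, 1, 2, 3, 2, 0, 0, 1, 1, 1, 2, 0, 0, 0, 1, 1, 2, 3, 2, 0, 1, 1, 1, 1, 2, 0, 0, 0]

π[0] = 0
j=1 s[j]='a': π[1]=0 (border '')
j=2 s[j]='b': π[2]=1 (border 'b')
j=3 s[j]='b': k: 1→0; π[3]=1 (border 'b')
j=4 s[j]='b': k: 1→0; π[4]=1 (border 'b')
j=5 s[j]='a': π[5]=2 (border 'ba')
j=6 s[j]='b': π[6]=3 (border 'bab')
j=7 s[j]='b': π[7]=4 (border 'babb')
j=8 s[j]='a': k: 4→1; π[8]=2 (border 'ba')
j=9 s[j]='a': k: 2→0; π[9]=0 (border '')
j=10 s[j]='a': π[10]=0 (border '')
j=11 s[j]='b': π[11]=1 (border 'b')
j=12 s[j]='b': k: 1→0; π[12]=1 (border 'b')
j=13 s[j]='b': k: 1→0; π[13]=1 (border 'b')
j=14 s[j]='a': π[14]=2 (border 'ba')
j=15 s[j]='b': π[15]=3 (border 'bab')
j=16 s[j]='a': k: 3→1; π[16]=2 (border 'ba')
j=17 s[j]='a': k: 2→0; π[17]=0 (border '')
j=18 s[j]='a': π[18]=0 (border '')
j=19 s[j]='b': π[19]=1 (border 'b')
j=20 s[j]='b': k: 1→0; π[20]=1 (border 'b')
j=21 s[j]='b': k: 1→0; π[21]=1 (border 'b')
j=22 s[j]='a': π[22]=2 (border 'ba')
j=23 s[j]='a': k: 2→0; π[23]=0 (border '')
j=24 s[j]='a': π[24]=0 (border '')
j=25 s[j]='a': π[25]=0 (border '')
j=26 s[j]='b': π[26]=1 (border 'b')
j=27 s[j]='b': k: 1→0; π[27]=1 (border 'b')
j=28 s[j]='a': π[28]=2 (border 'ba')
j=29 s[j]='b': π[29]=3 (border 'bab')
j=30 s[j]='a': k: 3→1; π[30]=2 (border 'ba')
j=31 s[j]='a': k: 2→0; π[31]=0 (border '')
j=32 s[j]='b': π[32]=1 (border 'b')
j=33 s[j]='b': k: 1→0; π[33]=1 (border 'b')
j=34 s[j]='b': k: 1→0; π[34]=1 (border 'b')
j=35 s[j]='b': k: 1→0; π[35]=1 (border 'b')
j=36 s[j]='a': π[36]=2 (border 'ba')
j=37 s[j]='a': k: 2→0; π[37]=0 (border '')
j=38 s[j]='a': π[38]=0 (border '')
j=39 s[j]='a': π[39]=0 (border '')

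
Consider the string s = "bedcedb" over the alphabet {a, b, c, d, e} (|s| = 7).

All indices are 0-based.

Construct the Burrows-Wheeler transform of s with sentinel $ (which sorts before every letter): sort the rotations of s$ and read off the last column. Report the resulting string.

rank  rotation  last
    0  $bedcedb  b
    1  b$bedced  d
    2  bedcedb$  $
    3  cedb$bed  d
    4  db$bedce  e
    5  dcedb$be  e
    6  edb$bedc  c
    7  edcedb$b  b

bd$deecb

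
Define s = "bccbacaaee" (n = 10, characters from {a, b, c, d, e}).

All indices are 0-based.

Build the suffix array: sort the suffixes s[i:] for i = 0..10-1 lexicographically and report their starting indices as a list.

[6, 4, 7, 3, 0, 5, 2, 1, 9, 8]

rank | idx | suffix
   0 |   6 | aaee
   1 |   4 | acaaee
   2 |   7 | aee
   3 |   3 | bacaaee
   4 |   0 | bccbacaaee
   5 |   5 | caaee
   6 |   2 | cbacaaee
   7 |   1 | ccbacaaee
   8 |   9 | e
   9 |   8 | ee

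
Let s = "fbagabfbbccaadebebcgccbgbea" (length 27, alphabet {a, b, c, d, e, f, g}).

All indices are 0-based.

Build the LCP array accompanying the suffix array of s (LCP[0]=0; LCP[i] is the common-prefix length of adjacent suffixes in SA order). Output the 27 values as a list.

rank→(start, suffix):
  0 → (26, 'a')
  1 → (11, 'aadebebcgccbgbea')
  2 → (4, 'abfbbccaadebebcgccbgbea')
  3 → (12, 'adebebcgccbgbea')
  4 → (2, 'agabfbbccaadebebcgccbgbea')
  5 → (1, 'bagabfbbccaadebebcgccbgbea')
  6 → (7, 'bbccaadebebcgccbgbea')
  7 → (8, 'bccaadebebcgccbgbea')
  8 → (17, 'bcgccbgbea')
  9 → (24, 'bea')
  10 → (15, 'bebcgccbgbea')
  11 → (5, 'bfbbccaadebebcgccbgbea')
  12 → (22, 'bgbea')
  13 → (10, 'caadebebcgccbgbea')
  14 → (21, 'cbgbea')
  15 → (9, 'ccaadebebcgccbgbea')
  16 → (20, 'ccbgbea')
  17 → (18, 'cgccbgbea')
  18 → (13, 'debebcgccbgbea')
  19 → (25, 'ea')
  20 → (16, 'ebcgccbgbea')
  21 → (14, 'ebebcgccbgbea')
  22 → (0, 'fbagabfbbccaadebebcgccbgbea')
  23 → (6, 'fbbccaadebebcgccbgbea')
  24 → (3, 'gabfbbccaadebebcgccbgbea')
  25 → (23, 'gbea')
  26 → (19, 'gccbgbea')

SA = [26, 11, 4, 12, 2, 1, 7, 8, 17, 24, 15, 5, 22, 10, 21, 9, 20, 18, 13, 25, 16, 14, 0, 6, 3, 23, 19]
[i] adj suffixes → lcp
  [1] 26/11 → 1 ('a')
  [2] 11/4 → 1 ('a')
  [3] 4/12 → 1 ('a')
  [4] 12/2 → 1 ('a')
  [5] 2/1 → 0 ('')
  [6] 1/7 → 1 ('b')
  [7] 7/8 → 1 ('b')
  [8] 8/17 → 2 ('bc')
  [9] 17/24 → 1 ('b')
  [10] 24/15 → 2 ('be')
  [11] 15/5 → 1 ('b')
  [12] 5/22 → 1 ('b')
  [13] 22/10 → 0 ('')
  [14] 10/21 → 1 ('c')
  [15] 21/9 → 1 ('c')
  [16] 9/20 → 2 ('cc')
  [17] 20/18 → 1 ('c')
  [18] 18/13 → 0 ('')
  [19] 13/25 → 0 ('')
  [20] 25/16 → 1 ('e')
  [21] 16/14 → 2 ('eb')
  [22] 14/0 → 0 ('')
  [23] 0/6 → 2 ('fb')
  [24] 6/3 → 0 ('')
  [25] 3/23 → 1 ('g')
  [26] 23/19 → 1 ('g')

[0, 1, 1, 1, 1, 0, 1, 1, 2, 1, 2, 1, 1, 0, 1, 1, 2, 1, 0, 0, 1, 2, 0, 2, 0, 1, 1]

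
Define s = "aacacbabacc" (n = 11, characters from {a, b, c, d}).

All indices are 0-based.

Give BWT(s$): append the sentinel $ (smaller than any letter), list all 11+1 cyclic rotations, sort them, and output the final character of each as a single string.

c$bacbcacaaa

rank  rotation      last
    0  $aacacbabacc  c
    1  aacacbabacc$  $
    2  abacc$aacacb  b
    3  acacbabacc$a  a
    4  acbabacc$aac  c
    5  acc$aacacbab  b
    6  babacc$aacac  c
    7  bacc$aacacba  a
    8  c$aacacbabac  c
    9  cacbabacc$aa  a
   10  cbabacc$aaca  a
   11  cc$aacacbaba  a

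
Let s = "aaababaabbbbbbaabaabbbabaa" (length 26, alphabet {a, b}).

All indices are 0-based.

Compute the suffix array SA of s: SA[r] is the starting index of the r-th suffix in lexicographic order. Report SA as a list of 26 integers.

rank | idx | suffix
   0 |  25 | a
   1 |  24 | aa
   2 |   0 | aaababaabbbbbbaabaabbbabaa
   3 |  14 | aabaabbbabaa
   4 |   1 | aababaabbbbbbaabaabbbabaa
   5 |  17 | aabbbabaa
   6 |   6 | aabbbbbbaabaabbbabaa
   7 |  22 | abaa
   8 |  15 | abaabbbabaa
   9 |   4 | abaabbbbbbaabaabbbabaa
  10 |   2 | ababaabbbbbbaabaabbbabaa
  11 |  18 | abbbabaa
  12 |   7 | abbbbbbaabaabbbabaa
  13 |  23 | baa
  14 |  13 | baabaabbbabaa
  15 |  16 | baabbbabaa
  16 |   5 | baabbbbbbaabaabbbabaa
  17 |  21 | babaa
  18 |   3 | babaabbbbbbaabaabbbabaa
  19 |  12 | bbaabaabbbabaa
  20 |  20 | bbabaa
  21 |  11 | bbbaabaabbbabaa
  22 |  19 | bbbabaa
  23 |  10 | bbbbaabaabbbabaa
  24 |   9 | bbbbbaabaabbbabaa
  25 |   8 | bbbbbbaabaabbbabaa

[25, 24, 0, 14, 1, 17, 6, 22, 15, 4, 2, 18, 7, 23, 13, 16, 5, 21, 3, 12, 20, 11, 19, 10, 9, 8]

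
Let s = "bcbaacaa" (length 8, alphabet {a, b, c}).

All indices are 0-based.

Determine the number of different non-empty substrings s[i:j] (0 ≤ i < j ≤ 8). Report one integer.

rank | idx | suffix
   0 |   7 | a
   1 |   6 | aa
   2 |   3 | aacaa
   3 |   4 | acaa
   4 |   2 | baacaa
   5 |   0 | bcbaacaa
   6 |   5 | caa
   7 |   1 | cbaacaa

SA = [7, 6, 3, 4, 2, 0, 5, 1]
[i] adj suffixes → lcp
  [1] 7/6 → 1 ('a')
  [2] 6/3 → 2 ('aa')
  [3] 3/4 → 1 ('a')
  [4] 4/2 → 0 ('')
  [5] 2/0 → 1 ('b')
  [6] 0/5 → 0 ('')
  [7] 5/1 → 1 ('c')

n(n+1)/2 = 8·9/2 = 36
Σ LCP = 0 + 1 + 2 + 1 + 0 + 1 + 0 + 1 = 6
distinct = 36 − 6 = 30

30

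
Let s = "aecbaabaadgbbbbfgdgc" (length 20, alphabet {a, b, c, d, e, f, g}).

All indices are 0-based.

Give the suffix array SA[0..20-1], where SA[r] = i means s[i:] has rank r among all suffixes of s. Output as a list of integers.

sorted suffixes:
  #0 SA[0]=4  'aabaadgbbbbfgdgc'
  #1 SA[1]=7  'aadgbbbbfgdgc'
  #2 SA[2]=5  'abaadgbbbbfgdgc'
  #3 SA[3]=8  'adgbbbbfgdgc'
  #4 SA[4]=0  'aecbaabaadgbbbbfgdgc'
  #5 SA[5]=3  'baabaadgbbbbfgdgc'
  #6 SA[6]=6  'baadgbbbbfgdgc'
  #7 SA[7]=11  'bbbbfgdgc'
  #8 SA[8]=12  'bbbfgdgc'
  #9 SA[9]=13  'bbfgdgc'
  #10 SA[10]=14  'bfgdgc'
  #11 SA[11]=19  'c'
  #12 SA[12]=2  'cbaabaadgbbbbfgdgc'
  #13 SA[13]=9  'dgbbbbfgdgc'
  #14 SA[14]=17  'dgc'
  #15 SA[15]=1  'ecbaabaadgbbbbfgdgc'
  #16 SA[16]=15  'fgdgc'
  #17 SA[17]=10  'gbbbbfgdgc'
  #18 SA[18]=18  'gc'
  #19 SA[19]=16  'gdgc'

[4, 7, 5, 8, 0, 3, 6, 11, 12, 13, 14, 19, 2, 9, 17, 1, 15, 10, 18, 16]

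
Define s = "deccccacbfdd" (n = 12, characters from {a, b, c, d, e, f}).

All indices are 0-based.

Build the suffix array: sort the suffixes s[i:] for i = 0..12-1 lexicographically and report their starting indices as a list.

[6, 8, 5, 7, 4, 3, 2, 11, 10, 0, 1, 9]

rank | idx | suffix
   0 |   6 | acbfdd
   1 |   8 | bfdd
   2 |   5 | cacbfdd
   3 |   7 | cbfdd
   4 |   4 | ccacbfdd
   5 |   3 | cccacbfdd
   6 |   2 | ccccacbfdd
   7 |  11 | d
   8 |  10 | dd
   9 |   0 | deccccacbfdd
  10 |   1 | eccccacbfdd
  11 |   9 | fdd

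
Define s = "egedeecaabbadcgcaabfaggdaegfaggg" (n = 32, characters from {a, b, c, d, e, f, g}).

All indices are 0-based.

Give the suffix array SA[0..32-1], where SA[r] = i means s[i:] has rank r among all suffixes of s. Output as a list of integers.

rank | idx | suffix
   0 |   7 | aabbadcgcaabfaggdaegfaggg
   1 |  16 | aabfaggdaegfaggg
   2 |   8 | abbadcgcaabfaggdaegfaggg
   3 |  17 | abfaggdaegfaggg
   4 |  11 | adcgcaabfaggdaegfaggg
   5 |  24 | aegfaggg
   6 |  20 | aggdaegfaggg
   7 |  28 | aggg
   8 |  10 | badcgcaabfaggdaegfaggg
   9 |   9 | bbadcgcaabfaggdaegfaggg
  10 |  18 | bfaggdaegfaggg
  11 |   6 | caabbadcgcaabfaggdaegfaggg
  12 |  15 | caabfaggdaegfaggg
  13 |  13 | cgcaabfaggdaegfaggg
  14 |  23 | daegfaggg
  15 |  12 | dcgcaabfaggdaegfaggg
  16 |   3 | deecaabbadcgcaabfaggdaegfaggg
  17 |   5 | ecaabbadcgcaabfaggdaegfaggg
  18 |   2 | edeecaabbadcgcaabfaggdaegfaggg
  19 |   4 | eecaabbadcgcaabfaggdaegfaggg
  20 |   0 | egedeecaabbadcgcaabfaggdaegfaggg
  21 |  25 | egfaggg
  22 |  19 | faggdaegfaggg
  23 |  27 | faggg
  24 |  31 | g
  25 |  14 | gcaabfaggdaegfaggg
  26 |  22 | gdaegfaggg
  27 |   1 | gedeecaabbadcgcaabfaggdaegfaggg
  28 |  26 | gfaggg
  29 |  30 | gg
  30 |  21 | ggdaegfaggg
  31 |  29 | ggg

[7, 16, 8, 17, 11, 24, 20, 28, 10, 9, 18, 6, 15, 13, 23, 12, 3, 5, 2, 4, 0, 25, 19, 27, 31, 14, 22, 1, 26, 30, 21, 29]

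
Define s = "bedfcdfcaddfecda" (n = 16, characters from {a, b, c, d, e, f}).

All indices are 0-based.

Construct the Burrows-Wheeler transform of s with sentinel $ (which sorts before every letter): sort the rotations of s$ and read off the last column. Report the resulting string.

adc$fefcacedfbddd

rank  rotation           last
    0  $bedfcdfcaddfecda  a
    1  a$bedfcdfcaddfecd  d
    2  addfecda$bedfcdfc  c
    3  bedfcdfcaddfecda$  $
    4  caddfecda$bedfcdf  f
    5  cda$bedfcdfcaddfe  e
    6  cdfcaddfecda$bedf  f
    7  da$bedfcdfcaddfec  c
    8  ddfecda$bedfcdfca  a
    9  dfcaddfecda$bedfc  c
   10  dfcdfcaddfecda$be  e
   11  dfecda$bedfcdfcad  d
   12  ecda$bedfcdfcaddf  f
   13  edfcdfcaddfecda$b  b
   14  fcaddfecda$bedfcd  d
   15  fcdfcaddfecda$bed  d
   16  fecda$bedfcdfcadd  d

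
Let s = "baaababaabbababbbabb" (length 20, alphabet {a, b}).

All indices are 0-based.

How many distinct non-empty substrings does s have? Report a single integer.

rank→(start, suffix):
  0 → (1, 'aaababaabbababbbabb')
  1 → (2, 'aababaabbababbbabb')
  2 → (7, 'aabbababbbabb')
  3 → (5, 'abaabbababbbabb')
  4 → (3, 'ababaabbababbbabb')
  5 → (11, 'ababbbabb')
  6 → (17, 'abb')
  7 → (8, 'abbababbbabb')
  8 → (13, 'abbbabb')
  9 → (19, 'b')
  10 → (0, 'baaababaabbababbbabb')
  11 → (6, 'baabbababbbabb')
  12 → (4, 'babaabbababbbabb')
  13 → (10, 'bababbbabb')
  14 → (16, 'babb')
  15 → (12, 'babbbabb')
  16 → (18, 'bb')
  17 → (9, 'bbababbbabb')
  18 → (15, 'bbabb')
  19 → (14, 'bbbabb')

SA = [1, 2, 7, 5, 3, 11, 17, 8, 13, 19, 0, 6, 4, 10, 16, 12, 18, 9, 15, 14]
rank  pair      lcp
   1  s[1:],s[2:]  2  'aa'
   2  s[2:],s[7:]  3  'aab'
   3  s[7:],s[5:]  1  'a'
   4  s[5:],s[3:]  3  'aba'
   5  s[3:],s[11:]  4  'abab'
   6  s[11:],s[17:]  2  'ab'
   7  s[17:],s[8:]  3  'abb'
   8  s[8:],s[13:]  3  'abb'
   9  s[13:],s[19:]  0  ''
  10  s[19:],s[0:]  1  'b'
  11  s[0:],s[6:]  3  'baa'
  12  s[6:],s[4:]  2  'ba'
  13  s[4:],s[10:]  4  'baba'
  14  s[10:],s[16:]  3  'bab'
  15  s[16:],s[12:]  4  'babb'
  16  s[12:],s[18:]  1  'b'
  17  s[18:],s[9:]  2  'bb'
  18  s[9:],s[15:]  4  'bbab'
  19  s[15:],s[14:]  2  'bb'

n(n+1)/2 = 20·21/2 = 210
Σ LCP = 0 + 2 + 3 + 1 + 3 + 4 + 2 + 3 + 3 + 0 + 1 + 3 + 2 + 4 + 3 + 4 + 1 + 2 + 4 + 2 = 47
distinct = 210 − 47 = 163

163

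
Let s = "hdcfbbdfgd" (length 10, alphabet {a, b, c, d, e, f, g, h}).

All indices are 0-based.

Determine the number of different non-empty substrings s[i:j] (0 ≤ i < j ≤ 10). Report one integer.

rank→(start, suffix):
  0 → (4, 'bbdfgd')
  1 → (5, 'bdfgd')
  2 → (2, 'cfbbdfgd')
  3 → (9, 'd')
  4 → (1, 'dcfbbdfgd')
  5 → (6, 'dfgd')
  6 → (3, 'fbbdfgd')
  7 → (7, 'fgd')
  8 → (8, 'gd')
  9 → (0, 'hdcfbbdfgd')

SA = [4, 5, 2, 9, 1, 6, 3, 7, 8, 0]
rank  pair      lcp
   1  s[4:],s[5:]  1  'b'
   2  s[5:],s[2:]  0  ''
   3  s[2:],s[9:]  0  ''
   4  s[9:],s[1:]  1  'd'
   5  s[1:],s[6:]  1  'd'
   6  s[6:],s[3:]  0  ''
   7  s[3:],s[7:]  1  'f'
   8  s[7:],s[8:]  0  ''
   9  s[8:],s[0:]  0  ''

n(n+1)/2 = 10·11/2 = 55
Σ LCP = 0 + 1 + 0 + 0 + 1 + 1 + 0 + 1 + 0 + 0 = 4
distinct = 55 − 4 = 51

51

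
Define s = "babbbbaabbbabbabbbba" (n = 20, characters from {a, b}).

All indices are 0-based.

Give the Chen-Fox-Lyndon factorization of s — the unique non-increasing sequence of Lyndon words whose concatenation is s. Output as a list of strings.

["b", "abbbb", "aabbbabbabbbb", "a"]

emit factor 1: 'b' (i=0, period=1)
emit factor 2: 'abbbb' (i=1, period=5)
emit factor 3: 'aabbbabbabbbb' (i=6, period=13)
emit factor 4: 'a' (i=19, period=1)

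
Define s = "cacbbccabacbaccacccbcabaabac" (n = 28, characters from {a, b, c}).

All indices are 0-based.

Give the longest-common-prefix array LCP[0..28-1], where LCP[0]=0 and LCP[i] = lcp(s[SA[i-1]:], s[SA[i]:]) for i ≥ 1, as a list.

[0, 1, 3, 4, 1, 2, 3, 2, 3, 0, 2, 3, 3, 1, 1, 2, 0, 1, 4, 2, 3, 1, 2, 2, 1, 3, 2, 2]

rank | idx | suffix
   0 |  23 | aabac
   1 |  21 | abaabac
   2 |  24 | abac
   3 |   7 | abacbaccacccbcabaabac
   4 |  26 | ac
   5 |   9 | acbaccacccbcabaabac
   6 |   1 | acbbccabacbaccacccbcabaabac
   7 |  12 | accacccbcabaabac
   8 |  15 | acccbcabaabac
   9 |  22 | baabac
  10 |  25 | bac
  11 |   8 | bacbaccacccbcabaabac
  12 |  11 | baccacccbcabaabac
  13 |   3 | bbccabacbaccacccbcabaabac
  14 |  19 | bcabaabac
  15 |   4 | bccabacbaccacccbcabaabac
  16 |  27 | c
  17 |  20 | cabaabac
  18 |   6 | cabacbaccacccbcabaabac
  19 |   0 | cacbbccabacbaccacccbcabaabac
  20 |  14 | cacccbcabaabac
  21 |  10 | cbaccacccbcabaabac
  22 |   2 | cbbccabacbaccacccbcabaabac
  23 |  18 | cbcabaabac
  24 |   5 | ccabacbaccacccbcabaabac
  25 |  13 | ccacccbcabaabac
  26 |  17 | ccbcabaabac
  27 |  16 | cccbcabaabac

SA = [23, 21, 24, 7, 26, 9, 1, 12, 15, 22, 25, 8, 11, 3, 19, 4, 27, 20, 6, 0, 14, 10, 2, 18, 5, 13, 17, 16]
[i] adj suffixes → lcp
  [1] 23/21 → 1 ('a')
  [2] 21/24 → 3 ('aba')
  [3] 24/7 → 4 ('abac')
  [4] 7/26 → 1 ('a')
  [5] 26/9 → 2 ('ac')
  [6] 9/1 → 3 ('acb')
  [7] 1/12 → 2 ('ac')
  [8] 12/15 → 3 ('acc')
  [9] 15/22 → 0 ('')
  [10] 22/25 → 2 ('ba')
  [11] 25/8 → 3 ('bac')
  [12] 8/11 → 3 ('bac')
  [13] 11/3 → 1 ('b')
  [14] 3/19 → 1 ('b')
  [15] 19/4 → 2 ('bc')
  [16] 4/27 → 0 ('')
  [17] 27/20 → 1 ('c')
  [18] 20/6 → 4 ('caba')
  [19] 6/0 → 2 ('ca')
  [20] 0/14 → 3 ('cac')
  [21] 14/10 → 1 ('c')
  [22] 10/2 → 2 ('cb')
  [23] 2/18 → 2 ('cb')
  [24] 18/5 → 1 ('c')
  [25] 5/13 → 3 ('cca')
  [26] 13/17 → 2 ('cc')
  [27] 17/16 → 2 ('cc')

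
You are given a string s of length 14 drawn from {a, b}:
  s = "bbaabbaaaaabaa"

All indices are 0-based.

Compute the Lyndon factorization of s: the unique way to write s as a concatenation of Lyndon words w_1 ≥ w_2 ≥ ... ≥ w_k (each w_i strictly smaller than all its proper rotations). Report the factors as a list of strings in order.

["b", "b", "aabb", "aaaaab", "a", "a"]

emit factor 1: 'b' (i=0, period=1)
emit factor 2: 'b' (i=1, period=1)
emit factor 3: 'aabb' (i=2, period=4)
emit factor 4: 'aaaaab' (i=6, period=6)
emit factor 5: 'a' (i=12, period=1)
emit factor 6: 'a' (i=13, period=1)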